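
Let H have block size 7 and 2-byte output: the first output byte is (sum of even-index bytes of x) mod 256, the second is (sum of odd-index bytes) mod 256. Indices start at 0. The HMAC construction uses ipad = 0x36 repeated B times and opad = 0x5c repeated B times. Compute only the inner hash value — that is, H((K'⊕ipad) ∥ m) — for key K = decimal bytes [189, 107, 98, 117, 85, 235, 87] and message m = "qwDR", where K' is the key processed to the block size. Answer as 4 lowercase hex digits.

6c32

Key decimal bytes [189, 107, 98, 117, 85, 235, 87] = bd 6b 62 75 55 eb 57 is exactly B = 7 bytes: K' = bd 6b 62 75 55 eb 57.
K' ⊕ ipad = 8b 5d 54 43 63 dd 61.
Inner input = 8b 5d 54 43 63 dd 61 ∥ 71 77 44 52.
Inner hash: even-index sum = 620 mod 256 = 108; odd-index sum = 562 mod 256 = 50 → 6c 32.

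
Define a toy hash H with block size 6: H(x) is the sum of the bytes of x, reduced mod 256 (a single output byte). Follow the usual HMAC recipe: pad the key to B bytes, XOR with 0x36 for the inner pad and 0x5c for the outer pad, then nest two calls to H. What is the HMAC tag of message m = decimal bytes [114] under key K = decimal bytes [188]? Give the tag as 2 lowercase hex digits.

Key decimal bytes [188] = bc is 1 byte ≤ B = 6; zero-pad to 6 bytes: K' = bc 00 00 00 00 00.
K' ⊕ ipad = 8a 36 36 36 36 36.  K' ⊕ opad = e0 5c 5c 5c 5c 5c.
Inner input = (K'⊕ipad) ∥ m = 8a 36 36 36 36 36 ∥ 72.
Inner hash: sum = 138+54+54+54+54+54+114 = 522; mod 256 = 10 → 0a.
Outer input = (K'⊕opad) ∥ inner = e0 5c 5c 5c 5c 5c ∥ 0a.
Outer hash (tag): sum = 224+92+92+92+92+92+10 = 694; mod 256 = 182 → b6.

b6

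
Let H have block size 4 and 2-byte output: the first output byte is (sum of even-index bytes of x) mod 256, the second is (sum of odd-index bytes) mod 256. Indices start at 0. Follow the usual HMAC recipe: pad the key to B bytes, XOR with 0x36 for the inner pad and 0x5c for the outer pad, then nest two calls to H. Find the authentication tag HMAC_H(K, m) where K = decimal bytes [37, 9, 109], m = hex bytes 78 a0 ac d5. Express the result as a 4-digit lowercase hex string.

3c9b

Key decimal bytes [37, 9, 109] = 25 09 6d is 3 bytes ≤ B = 4; zero-pad to 4 bytes: K' = 25 09 6d 00.
K' ⊕ ipad = 13 3f 5b 36.  K' ⊕ opad = 79 55 31 5c.
Inner input = (K'⊕ipad) ∥ m = 13 3f 5b 36 ∥ 78 a0 ac d5.
Inner hash: even-index sum = 402 mod 256 = 146; odd-index sum = 490 mod 256 = 234 → 92 ea.
Outer input = (K'⊕opad) ∥ inner = 79 55 31 5c ∥ 92 ea.
Outer hash (tag): even-index sum = 316 mod 256 = 60; odd-index sum = 411 mod 256 = 155 → 3c 9b.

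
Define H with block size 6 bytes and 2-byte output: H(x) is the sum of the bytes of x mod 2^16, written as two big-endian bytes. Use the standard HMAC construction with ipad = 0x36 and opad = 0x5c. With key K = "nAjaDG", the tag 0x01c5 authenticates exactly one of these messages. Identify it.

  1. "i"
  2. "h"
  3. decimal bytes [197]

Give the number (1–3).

1

Key "nAjaDG" = 6e 41 6a 61 44 47 is exactly B = 6 bytes: K' = 6e 41 6a 61 44 47.
K' ⊕ ipad = 58 77 5c 57 72 71; K' ⊕ opad = 32 1d 36 3d 18 1b.
m1: inner = H(58 77 5c 57 72 71 69) = 02 ce; tag = H(32 1d 36 3d 18 1b 02 ce) = 01c5 ← matches
m2: inner = H(58 77 5c 57 72 71 68) = 02 cd; tag = H(32 1d 36 3d 18 1b 02 cd) = 01c4
m3: inner = H(58 77 5c 57 72 71 c5) = 03 2a; tag = H(32 1d 36 3d 18 1b 03 2a) = 0122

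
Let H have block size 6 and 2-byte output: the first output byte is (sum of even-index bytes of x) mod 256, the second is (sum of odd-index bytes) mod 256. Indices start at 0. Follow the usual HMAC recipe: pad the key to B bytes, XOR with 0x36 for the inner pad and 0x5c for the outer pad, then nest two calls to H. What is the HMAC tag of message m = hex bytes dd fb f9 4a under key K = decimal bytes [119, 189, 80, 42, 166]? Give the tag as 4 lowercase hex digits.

3ed5

Key decimal bytes [119, 189, 80, 42, 166] = 77 bd 50 2a a6 is 5 bytes ≤ B = 6; zero-pad to 6 bytes: K' = 77 bd 50 2a a6 00.
K' ⊕ ipad = 41 8b 66 1c 90 36.  K' ⊕ opad = 2b e1 0c 76 fa 5c.
Inner input = (K'⊕ipad) ∥ m = 41 8b 66 1c 90 36 ∥ dd fb f9 4a.
Inner hash: even-index sum = 781 mod 256 = 13; odd-index sum = 546 mod 256 = 34 → 0d 22.
Outer input = (K'⊕opad) ∥ inner = 2b e1 0c 76 fa 5c ∥ 0d 22.
Outer hash (tag): even-index sum = 318 mod 256 = 62; odd-index sum = 469 mod 256 = 213 → 3e d5.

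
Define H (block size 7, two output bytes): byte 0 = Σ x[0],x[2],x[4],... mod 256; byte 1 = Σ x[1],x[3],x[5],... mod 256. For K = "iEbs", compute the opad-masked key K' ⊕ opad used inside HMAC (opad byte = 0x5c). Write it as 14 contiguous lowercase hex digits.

Key "iEbs" = 69 45 62 73 is 4 bytes ≤ B = 7; zero-pad to 7 bytes: K' = 69 45 62 73 00 00 00.
XOR each byte with 0x5c: 69⊕5c=35, 45⊕5c=19, 62⊕5c=3e, 73⊕5c=2f, 00⊕5c=5c, 00⊕5c=5c, 00⊕5c=5c.

35193e2f5c5c5c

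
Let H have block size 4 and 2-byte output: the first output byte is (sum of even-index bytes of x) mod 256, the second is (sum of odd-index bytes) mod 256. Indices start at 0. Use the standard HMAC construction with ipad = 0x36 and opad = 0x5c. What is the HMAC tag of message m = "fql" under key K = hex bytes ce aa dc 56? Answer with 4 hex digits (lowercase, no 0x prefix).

c66d

Key hex bytes ce aa dc 56 is exactly B = 4 bytes: K' = ce aa dc 56.
K' ⊕ ipad = f8 9c ea 60.  K' ⊕ opad = 92 f6 80 0a.
Inner input = (K'⊕ipad) ∥ m = f8 9c ea 60 ∥ 66 71 6c.
Inner hash: even-index sum = 692 mod 256 = 180; odd-index sum = 365 mod 256 = 109 → b4 6d.
Outer input = (K'⊕opad) ∥ inner = 92 f6 80 0a ∥ b4 6d.
Outer hash (tag): even-index sum = 454 mod 256 = 198; odd-index sum = 365 mod 256 = 109 → c6 6d.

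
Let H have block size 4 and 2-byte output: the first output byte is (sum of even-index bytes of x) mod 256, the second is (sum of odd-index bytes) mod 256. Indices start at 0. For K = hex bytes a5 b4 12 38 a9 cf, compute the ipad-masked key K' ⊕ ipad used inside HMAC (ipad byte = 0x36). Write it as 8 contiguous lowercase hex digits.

Key hex bytes a5 b4 12 38 a9 cf is 6 bytes > B = 4, so hash it first: H(key) = 60 bb, then zero-pad to 4 bytes: K' = 60 bb 00 00.
XOR each byte with 0x36: 60⊕36=56, bb⊕36=8d, 00⊕36=36, 00⊕36=36.

568d3636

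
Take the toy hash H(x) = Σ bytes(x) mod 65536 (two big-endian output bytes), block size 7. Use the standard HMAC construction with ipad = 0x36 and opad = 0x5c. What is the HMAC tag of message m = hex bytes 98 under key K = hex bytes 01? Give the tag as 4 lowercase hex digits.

Key hex bytes 01 is 1 byte ≤ B = 7; zero-pad to 7 bytes: K' = 01 00 00 00 00 00 00.
K' ⊕ ipad = 37 36 36 36 36 36 36.  K' ⊕ opad = 5d 5c 5c 5c 5c 5c 5c.
Inner input = (K'⊕ipad) ∥ m = 37 36 36 36 36 36 36 ∥ 98.
Inner hash: sum = 55+54+54+54+54+54+54+152 = 531 → 02 13.
Outer input = (K'⊕opad) ∥ inner = 5d 5c 5c 5c 5c 5c 5c ∥ 02 13.
Outer hash (tag): sum = 93+92+92+92+92+92+92+2+19 = 666 → 02 9a.

029a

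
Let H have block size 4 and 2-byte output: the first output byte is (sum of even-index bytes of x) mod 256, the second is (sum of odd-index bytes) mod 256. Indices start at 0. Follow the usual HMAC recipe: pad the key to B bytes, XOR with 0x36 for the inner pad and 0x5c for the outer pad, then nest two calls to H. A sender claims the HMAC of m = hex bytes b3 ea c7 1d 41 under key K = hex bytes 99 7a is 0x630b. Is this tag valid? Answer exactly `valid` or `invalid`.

invalid

Key hex bytes 99 7a is 2 bytes ≤ B = 4; zero-pad to 4 bytes: K' = 99 7a 00 00.
K' ⊕ ipad = af 4c 36 36; K' ⊕ opad = c5 26 5c 5c.
Inner hash: even-index sum = 672 mod 256 = 160; odd-index sum = 393 mod 256 = 137 → a0 89.
Outer hash (recomputed tag): even-index sum = 449 mod 256 = 193; odd-index sum = 267 mod 256 = 11 → c1 0b.
Recomputed tag = c10b; claimed = 630b → mismatch.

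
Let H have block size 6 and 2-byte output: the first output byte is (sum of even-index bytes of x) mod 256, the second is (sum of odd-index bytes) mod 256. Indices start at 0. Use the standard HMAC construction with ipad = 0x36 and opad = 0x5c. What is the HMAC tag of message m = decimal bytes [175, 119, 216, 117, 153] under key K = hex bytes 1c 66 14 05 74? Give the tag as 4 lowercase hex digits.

Key hex bytes 1c 66 14 05 74 is 5 bytes ≤ B = 6; zero-pad to 6 bytes: K' = 1c 66 14 05 74 00.
K' ⊕ ipad = 2a 50 22 33 42 36.  K' ⊕ opad = 40 3a 48 59 28 5c.
Inner input = (K'⊕ipad) ∥ m = 2a 50 22 33 42 36 ∥ af 77 d8 75 99.
Inner hash: even-index sum = 686 mod 256 = 174; odd-index sum = 421 mod 256 = 165 → ae a5.
Outer input = (K'⊕opad) ∥ inner = 40 3a 48 59 28 5c ∥ ae a5.
Outer hash (tag): even-index sum = 350 mod 256 = 94; odd-index sum = 404 mod 256 = 148 → 5e 94.

5e94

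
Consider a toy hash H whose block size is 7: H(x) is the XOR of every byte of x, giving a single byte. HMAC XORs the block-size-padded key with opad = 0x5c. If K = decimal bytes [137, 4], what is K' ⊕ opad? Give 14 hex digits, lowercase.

d5585c5c5c5c5c

Key decimal bytes [137, 4] = 89 04 is 2 bytes ≤ B = 7; zero-pad to 7 bytes: K' = 89 04 00 00 00 00 00.
XOR each byte with 0x5c: 89⊕5c=d5, 04⊕5c=58, 00⊕5c=5c, 00⊕5c=5c, 00⊕5c=5c, 00⊕5c=5c, 00⊕5c=5c.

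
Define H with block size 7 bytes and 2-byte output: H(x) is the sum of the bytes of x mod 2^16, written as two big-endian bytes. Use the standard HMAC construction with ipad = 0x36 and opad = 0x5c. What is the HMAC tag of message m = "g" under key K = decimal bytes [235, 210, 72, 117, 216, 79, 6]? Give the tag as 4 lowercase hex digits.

Key decimal bytes [235, 210, 72, 117, 216, 79, 6] = eb d2 48 75 d8 4f 06 is exactly B = 7 bytes: K' = eb d2 48 75 d8 4f 06.
K' ⊕ ipad = dd e4 7e 43 ee 79 30.  K' ⊕ opad = b7 8e 14 29 84 13 5a.
Inner input = (K'⊕ipad) ∥ m = dd e4 7e 43 ee 79 30 ∥ 67.
Inner hash: sum = 221+228+126+67+238+121+48+103 = 1152 → 04 80.
Outer input = (K'⊕opad) ∥ inner = b7 8e 14 29 84 13 5a ∥ 04 80.
Outer hash (tag): sum = 183+142+20+41+132+19+90+4+128 = 759 → 02 f7.

02f7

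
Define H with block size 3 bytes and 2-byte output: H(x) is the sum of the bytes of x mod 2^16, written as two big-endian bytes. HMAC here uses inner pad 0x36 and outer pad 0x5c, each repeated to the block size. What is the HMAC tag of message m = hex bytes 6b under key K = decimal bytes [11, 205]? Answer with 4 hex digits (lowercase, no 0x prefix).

Key decimal bytes [11, 205] = 0b cd is 2 bytes ≤ B = 3; zero-pad to 3 bytes: K' = 0b cd 00.
K' ⊕ ipad = 3d fb 36.  K' ⊕ opad = 57 91 5c.
Inner input = (K'⊕ipad) ∥ m = 3d fb 36 ∥ 6b.
Inner hash: sum = 61+251+54+107 = 473 → 01 d9.
Outer input = (K'⊕opad) ∥ inner = 57 91 5c ∥ 01 d9.
Outer hash (tag): sum = 87+145+92+1+217 = 542 → 02 1e.

021e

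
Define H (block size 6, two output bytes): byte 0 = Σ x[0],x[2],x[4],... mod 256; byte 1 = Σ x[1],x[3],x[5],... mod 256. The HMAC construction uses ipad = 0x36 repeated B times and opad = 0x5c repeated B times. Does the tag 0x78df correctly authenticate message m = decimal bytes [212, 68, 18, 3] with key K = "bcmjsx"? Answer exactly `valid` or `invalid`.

Key "bcmjsx" = 62 63 6d 6a 73 78 is exactly B = 6 bytes: K' = 62 63 6d 6a 73 78.
K' ⊕ ipad = 54 55 5b 5c 45 4e; K' ⊕ opad = 3e 3f 31 36 2f 24.
Inner hash: even-index sum = 474 mod 256 = 218; odd-index sum = 326 mod 256 = 70 → da 46.
Outer hash (recomputed tag): even-index sum = 376 mod 256 = 120; odd-index sum = 223 mod 256 = 223 → 78 df.
Recomputed tag = 78df; claimed = 78df → match.

valid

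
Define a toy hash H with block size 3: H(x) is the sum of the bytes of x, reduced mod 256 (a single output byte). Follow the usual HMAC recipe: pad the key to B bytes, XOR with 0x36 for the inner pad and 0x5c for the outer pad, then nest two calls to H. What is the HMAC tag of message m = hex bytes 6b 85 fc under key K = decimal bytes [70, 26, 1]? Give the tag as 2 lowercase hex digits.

Key decimal bytes [70, 26, 1] = 46 1a 01 is exactly B = 3 bytes: K' = 46 1a 01.
K' ⊕ ipad = 70 2c 37.  K' ⊕ opad = 1a 46 5d.
Inner input = (K'⊕ipad) ∥ m = 70 2c 37 ∥ 6b 85 fc.
Inner hash: sum = 112+44+55+107+133+252 = 703; mod 256 = 191 → bf.
Outer input = (K'⊕opad) ∥ inner = 1a 46 5d ∥ bf.
Outer hash (tag): sum = 26+70+93+191 = 380; mod 256 = 124 → 7c.

7c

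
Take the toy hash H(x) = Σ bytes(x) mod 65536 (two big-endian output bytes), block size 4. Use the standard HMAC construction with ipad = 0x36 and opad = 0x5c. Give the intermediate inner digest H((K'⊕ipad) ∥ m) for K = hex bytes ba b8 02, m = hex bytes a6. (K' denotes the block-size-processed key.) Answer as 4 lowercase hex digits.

Key hex bytes ba b8 02 is 3 bytes ≤ B = 4; zero-pad to 4 bytes: K' = ba b8 02 00.
K' ⊕ ipad = 8c 8e 34 36.
Inner input = 8c 8e 34 36 ∥ a6.
Inner hash: sum = 140+142+52+54+166 = 554 → 02 2a.

022a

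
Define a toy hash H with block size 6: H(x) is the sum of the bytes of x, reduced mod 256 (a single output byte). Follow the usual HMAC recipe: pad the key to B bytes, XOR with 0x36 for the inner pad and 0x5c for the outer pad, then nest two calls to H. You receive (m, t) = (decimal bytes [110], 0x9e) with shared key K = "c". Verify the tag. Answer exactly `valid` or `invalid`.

Key "c" = 63 is 1 byte ≤ B = 6; zero-pad to 6 bytes: K' = 63 00 00 00 00 00.
K' ⊕ ipad = 55 36 36 36 36 36; K' ⊕ opad = 3f 5c 5c 5c 5c 5c.
Inner hash: sum = 85+54+54+54+54+54+110 = 465; mod 256 = 209 → d1.
Outer hash (recomputed tag): sum = 63+92+92+92+92+92+209 = 732; mod 256 = 220 → dc.
Recomputed tag = dc; claimed = 9e → mismatch.

invalid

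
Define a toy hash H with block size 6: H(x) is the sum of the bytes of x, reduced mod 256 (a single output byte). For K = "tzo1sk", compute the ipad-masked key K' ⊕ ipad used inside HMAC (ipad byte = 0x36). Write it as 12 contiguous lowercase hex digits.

Key "tzo1sk" = 74 7a 6f 31 73 6b is exactly B = 6 bytes: K' = 74 7a 6f 31 73 6b.
XOR each byte with 0x36: 74⊕36=42, 7a⊕36=4c, 6f⊕36=59, 31⊕36=07, 73⊕36=45, 6b⊕36=5d.

424c5907455d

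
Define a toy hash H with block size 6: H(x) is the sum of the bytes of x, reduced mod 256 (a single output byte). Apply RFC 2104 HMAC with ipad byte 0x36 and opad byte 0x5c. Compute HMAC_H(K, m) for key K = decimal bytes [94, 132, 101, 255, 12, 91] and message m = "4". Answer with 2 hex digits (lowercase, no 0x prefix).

1e

Key decimal bytes [94, 132, 101, 255, 12, 91] = 5e 84 65 ff 0c 5b is exactly B = 6 bytes: K' = 5e 84 65 ff 0c 5b.
K' ⊕ ipad = 68 b2 53 c9 3a 6d.  K' ⊕ opad = 02 d8 39 a3 50 07.
Inner input = (K'⊕ipad) ∥ m = 68 b2 53 c9 3a 6d ∥ 34.
Inner hash: sum = 104+178+83+201+58+109+52 = 785; mod 256 = 17 → 11.
Outer input = (K'⊕opad) ∥ inner = 02 d8 39 a3 50 07 ∥ 11.
Outer hash (tag): sum = 2+216+57+163+80+7+17 = 542; mod 256 = 30 → 1e.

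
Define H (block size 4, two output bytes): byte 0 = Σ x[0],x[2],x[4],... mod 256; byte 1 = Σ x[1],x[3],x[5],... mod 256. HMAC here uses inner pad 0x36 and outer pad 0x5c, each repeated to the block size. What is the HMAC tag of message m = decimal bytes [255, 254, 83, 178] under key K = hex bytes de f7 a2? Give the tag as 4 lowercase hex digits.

Key hex bytes de f7 a2 is 3 bytes ≤ B = 4; zero-pad to 4 bytes: K' = de f7 a2 00.
K' ⊕ ipad = e8 c1 94 36.  K' ⊕ opad = 82 ab fe 5c.
Inner input = (K'⊕ipad) ∥ m = e8 c1 94 36 ∥ ff fe 53 b2.
Inner hash: even-index sum = 718 mod 256 = 206; odd-index sum = 679 mod 256 = 167 → ce a7.
Outer input = (K'⊕opad) ∥ inner = 82 ab fe 5c ∥ ce a7.
Outer hash (tag): even-index sum = 590 mod 256 = 78; odd-index sum = 430 mod 256 = 174 → 4e ae.

4eae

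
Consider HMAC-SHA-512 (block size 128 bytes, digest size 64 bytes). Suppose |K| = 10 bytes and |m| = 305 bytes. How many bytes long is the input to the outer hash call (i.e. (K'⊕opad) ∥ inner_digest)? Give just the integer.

192

Key is 10 ≤ 128 bytes, zero-padded: |K'| = 128.
Outer input = (K'⊕opad) ∥ H(inner) → 128 + 64 = 192 bytes.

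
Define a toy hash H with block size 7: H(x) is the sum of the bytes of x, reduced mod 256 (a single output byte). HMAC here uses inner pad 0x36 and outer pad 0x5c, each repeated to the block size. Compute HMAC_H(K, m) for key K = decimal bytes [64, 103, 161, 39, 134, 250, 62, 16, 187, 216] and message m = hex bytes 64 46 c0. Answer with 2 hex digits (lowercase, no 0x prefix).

48

Key decimal bytes [64, 103, 161, 39, 134, 250, 62, 16, 187, 216] = 40 67 a1 27 86 fa 3e 10 bb d8 is 10 bytes > B = 7, so hash it first: H(key) = d0, then zero-pad to 7 bytes: K' = d0 00 00 00 00 00 00.
K' ⊕ ipad = e6 36 36 36 36 36 36.  K' ⊕ opad = 8c 5c 5c 5c 5c 5c 5c.
Inner input = (K'⊕ipad) ∥ m = e6 36 36 36 36 36 36 ∥ 64 46 c0.
Inner hash: sum = 230+54+54+54+54+54+54+100+70+192 = 916; mod 256 = 148 → 94.
Outer input = (K'⊕opad) ∥ inner = 8c 5c 5c 5c 5c 5c 5c ∥ 94.
Outer hash (tag): sum = 140+92+92+92+92+92+92+148 = 840; mod 256 = 72 → 48.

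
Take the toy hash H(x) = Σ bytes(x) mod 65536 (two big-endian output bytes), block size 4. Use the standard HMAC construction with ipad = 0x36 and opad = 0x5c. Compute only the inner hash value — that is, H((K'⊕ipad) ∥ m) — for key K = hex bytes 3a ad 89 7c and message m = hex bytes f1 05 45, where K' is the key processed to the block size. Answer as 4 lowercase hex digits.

02eb

Key hex bytes 3a ad 89 7c is exactly B = 4 bytes: K' = 3a ad 89 7c.
K' ⊕ ipad = 0c 9b bf 4a.
Inner input = 0c 9b bf 4a ∥ f1 05 45.
Inner hash: sum = 12+155+191+74+241+5+69 = 747 → 02 eb.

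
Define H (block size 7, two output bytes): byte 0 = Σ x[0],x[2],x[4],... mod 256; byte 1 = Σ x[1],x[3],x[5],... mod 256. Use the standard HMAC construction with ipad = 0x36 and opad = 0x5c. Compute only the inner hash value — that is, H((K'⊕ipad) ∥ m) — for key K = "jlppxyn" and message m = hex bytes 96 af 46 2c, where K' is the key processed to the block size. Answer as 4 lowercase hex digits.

Key "jlppxyn" = 6a 6c 70 70 78 79 6e is exactly B = 7 bytes: K' = 6a 6c 70 70 78 79 6e.
K' ⊕ ipad = 5c 5a 46 46 4e 4f 58.
Inner input = 5c 5a 46 46 4e 4f 58 ∥ 96 af 46 2c.
Inner hash: even-index sum = 547 mod 256 = 35; odd-index sum = 459 mod 256 = 203 → 23 cb.

23cb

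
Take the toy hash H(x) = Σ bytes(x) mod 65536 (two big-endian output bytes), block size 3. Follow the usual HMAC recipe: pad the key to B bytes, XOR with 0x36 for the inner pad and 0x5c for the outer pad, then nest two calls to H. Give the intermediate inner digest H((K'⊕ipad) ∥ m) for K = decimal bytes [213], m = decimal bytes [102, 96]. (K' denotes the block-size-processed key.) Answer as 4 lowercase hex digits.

0215

Key decimal bytes [213] = d5 is 1 byte ≤ B = 3; zero-pad to 3 bytes: K' = d5 00 00.
K' ⊕ ipad = e3 36 36.
Inner input = e3 36 36 ∥ 66 60.
Inner hash: sum = 227+54+54+102+96 = 533 → 02 15.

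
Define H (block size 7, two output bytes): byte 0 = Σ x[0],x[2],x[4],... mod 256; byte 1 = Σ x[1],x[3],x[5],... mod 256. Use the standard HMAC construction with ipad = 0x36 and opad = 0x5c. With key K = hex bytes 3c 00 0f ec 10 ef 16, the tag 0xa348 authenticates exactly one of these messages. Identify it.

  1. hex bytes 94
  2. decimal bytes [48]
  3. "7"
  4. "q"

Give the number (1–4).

Key hex bytes 3c 00 0f ec 10 ef 16 is exactly B = 7 bytes: K' = 3c 00 0f ec 10 ef 16.
K' ⊕ ipad = 0a 36 39 da 26 d9 20; K' ⊕ opad = 60 5c 53 b0 4c b3 4a.
m1: inner = H(0a 36 39 da 26 d9 20 94) = 89 7d; tag = H(60 5c 53 b0 4c b3 4a 89 7d) = c648
m2: inner = H(0a 36 39 da 26 d9 20 30) = 89 19; tag = H(60 5c 53 b0 4c b3 4a 89 19) = 6248
m3: inner = H(0a 36 39 da 26 d9 20 37) = 89 20; tag = H(60 5c 53 b0 4c b3 4a 89 20) = 6948
m4: inner = H(0a 36 39 da 26 d9 20 71) = 89 5a; tag = H(60 5c 53 b0 4c b3 4a 89 5a) = a348 ← matches

4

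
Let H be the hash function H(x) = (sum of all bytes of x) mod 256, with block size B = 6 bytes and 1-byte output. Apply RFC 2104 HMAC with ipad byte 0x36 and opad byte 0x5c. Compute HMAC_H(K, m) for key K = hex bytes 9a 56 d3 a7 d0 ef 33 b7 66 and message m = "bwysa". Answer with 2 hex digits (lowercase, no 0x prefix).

74

Key hex bytes 9a 56 d3 a7 d0 ef 33 b7 66 is 9 bytes > B = 6, so hash it first: H(key) = 79, then zero-pad to 6 bytes: K' = 79 00 00 00 00 00.
K' ⊕ ipad = 4f 36 36 36 36 36.  K' ⊕ opad = 25 5c 5c 5c 5c 5c.
Inner input = (K'⊕ipad) ∥ m = 4f 36 36 36 36 36 ∥ 62 77 79 73 61.
Inner hash: sum = 79+54+54+54+54+54+98+119+121+115+97 = 899; mod 256 = 131 → 83.
Outer input = (K'⊕opad) ∥ inner = 25 5c 5c 5c 5c 5c ∥ 83.
Outer hash (tag): sum = 37+92+92+92+92+92+131 = 628; mod 256 = 116 → 74.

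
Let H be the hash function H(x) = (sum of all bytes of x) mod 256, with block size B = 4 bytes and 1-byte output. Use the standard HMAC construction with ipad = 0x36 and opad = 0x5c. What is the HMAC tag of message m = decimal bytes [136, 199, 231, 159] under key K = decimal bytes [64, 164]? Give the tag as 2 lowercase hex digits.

Key decimal bytes [64, 164] = 40 a4 is 2 bytes ≤ B = 4; zero-pad to 4 bytes: K' = 40 a4 00 00.
K' ⊕ ipad = 76 92 36 36.  K' ⊕ opad = 1c f8 5c 5c.
Inner input = (K'⊕ipad) ∥ m = 76 92 36 36 ∥ 88 c7 e7 9f.
Inner hash: sum = 118+146+54+54+136+199+231+159 = 1097; mod 256 = 73 → 49.
Outer input = (K'⊕opad) ∥ inner = 1c f8 5c 5c ∥ 49.
Outer hash (tag): sum = 28+248+92+92+73 = 533; mod 256 = 21 → 15.

15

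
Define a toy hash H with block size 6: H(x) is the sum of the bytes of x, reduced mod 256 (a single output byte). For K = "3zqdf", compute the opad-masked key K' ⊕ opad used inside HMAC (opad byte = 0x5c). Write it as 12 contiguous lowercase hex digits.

Key "3zqdf" = 33 7a 71 64 66 is 5 bytes ≤ B = 6; zero-pad to 6 bytes: K' = 33 7a 71 64 66 00.
XOR each byte with 0x5c: 33⊕5c=6f, 7a⊕5c=26, 71⊕5c=2d, 64⊕5c=38, 66⊕5c=3a, 00⊕5c=5c.

6f262d383a5c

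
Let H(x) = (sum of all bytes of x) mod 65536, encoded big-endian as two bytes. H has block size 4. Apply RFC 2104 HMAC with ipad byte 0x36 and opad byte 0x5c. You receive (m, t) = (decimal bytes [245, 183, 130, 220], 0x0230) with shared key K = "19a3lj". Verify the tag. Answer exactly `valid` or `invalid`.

Key "19a3lj" = 31 39 61 33 6c 6a is 6 bytes > B = 4, so hash it first: H(key) = 01 d4, then zero-pad to 4 bytes: K' = 01 d4 00 00.
K' ⊕ ipad = 37 e2 36 36; K' ⊕ opad = 5d 88 5c 5c.
Inner hash: sum = 55+226+54+54+245+183+130+220 = 1167 → 04 8f.
Outer hash (recomputed tag): sum = 93+136+92+92+4+143 = 560 → 02 30.
Recomputed tag = 0230; claimed = 0230 → match.

valid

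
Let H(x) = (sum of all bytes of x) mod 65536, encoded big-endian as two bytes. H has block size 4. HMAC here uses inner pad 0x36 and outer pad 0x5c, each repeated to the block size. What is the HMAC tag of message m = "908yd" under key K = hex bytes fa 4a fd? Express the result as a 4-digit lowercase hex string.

Key hex bytes fa 4a fd is 3 bytes ≤ B = 4; zero-pad to 4 bytes: K' = fa 4a fd 00.
K' ⊕ ipad = cc 7c cb 36.  K' ⊕ opad = a6 16 a1 5c.
Inner input = (K'⊕ipad) ∥ m = cc 7c cb 36 ∥ 39 30 38 79 64.
Inner hash: sum = 204+124+203+54+57+48+56+121+100 = 967 → 03 c7.
Outer input = (K'⊕opad) ∥ inner = a6 16 a1 5c ∥ 03 c7.
Outer hash (tag): sum = 166+22+161+92+3+199 = 643 → 02 83.

0283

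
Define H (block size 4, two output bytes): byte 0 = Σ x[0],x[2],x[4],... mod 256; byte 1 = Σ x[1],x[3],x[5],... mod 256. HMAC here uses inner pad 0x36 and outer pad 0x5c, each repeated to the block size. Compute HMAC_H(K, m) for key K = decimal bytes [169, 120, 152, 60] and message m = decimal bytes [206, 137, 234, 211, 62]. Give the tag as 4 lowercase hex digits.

fc38

Key decimal bytes [169, 120, 152, 60] = a9 78 98 3c is exactly B = 4 bytes: K' = a9 78 98 3c.
K' ⊕ ipad = 9f 4e ae 0a.  K' ⊕ opad = f5 24 c4 60.
Inner input = (K'⊕ipad) ∥ m = 9f 4e ae 0a ∥ ce 89 ea d3 3e.
Inner hash: even-index sum = 835 mod 256 = 67; odd-index sum = 436 mod 256 = 180 → 43 b4.
Outer input = (K'⊕opad) ∥ inner = f5 24 c4 60 ∥ 43 b4.
Outer hash (tag): even-index sum = 508 mod 256 = 252; odd-index sum = 312 mod 256 = 56 → fc 38.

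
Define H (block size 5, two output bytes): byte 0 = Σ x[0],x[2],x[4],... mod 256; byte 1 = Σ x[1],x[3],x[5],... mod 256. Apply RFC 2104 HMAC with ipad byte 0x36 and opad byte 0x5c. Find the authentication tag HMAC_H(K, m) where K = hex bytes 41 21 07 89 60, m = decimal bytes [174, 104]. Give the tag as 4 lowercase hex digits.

38b8

Key hex bytes 41 21 07 89 60 is exactly B = 5 bytes: K' = 41 21 07 89 60.
K' ⊕ ipad = 77 17 31 bf 56.  K' ⊕ opad = 1d 7d 5b d5 3c.
Inner input = (K'⊕ipad) ∥ m = 77 17 31 bf 56 ∥ ae 68.
Inner hash: even-index sum = 358 mod 256 = 102; odd-index sum = 388 mod 256 = 132 → 66 84.
Outer input = (K'⊕opad) ∥ inner = 1d 7d 5b d5 3c ∥ 66 84.
Outer hash (tag): even-index sum = 312 mod 256 = 56; odd-index sum = 440 mod 256 = 184 → 38 b8.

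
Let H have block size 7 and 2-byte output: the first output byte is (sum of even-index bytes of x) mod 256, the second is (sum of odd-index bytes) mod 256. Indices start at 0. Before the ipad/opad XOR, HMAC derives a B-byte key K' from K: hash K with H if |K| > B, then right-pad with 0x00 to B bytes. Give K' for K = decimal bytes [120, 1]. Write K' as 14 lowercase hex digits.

Key decimal bytes [120, 1] = 78 01 is 2 bytes ≤ B = 7; zero-pad to 7 bytes: K' = 78 01 00 00 00 00 00.

78010000000000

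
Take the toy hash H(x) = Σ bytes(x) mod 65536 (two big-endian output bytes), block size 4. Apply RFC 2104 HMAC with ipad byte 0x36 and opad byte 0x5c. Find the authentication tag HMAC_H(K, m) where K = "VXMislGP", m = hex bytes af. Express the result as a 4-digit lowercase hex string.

01d9

Key "VXMislGP" = 56 58 4d 69 73 6c 47 50 is 8 bytes > B = 4, so hash it first: H(key) = 02 da, then zero-pad to 4 bytes: K' = 02 da 00 00.
K' ⊕ ipad = 34 ec 36 36.  K' ⊕ opad = 5e 86 5c 5c.
Inner input = (K'⊕ipad) ∥ m = 34 ec 36 36 ∥ af.
Inner hash: sum = 52+236+54+54+175 = 571 → 02 3b.
Outer input = (K'⊕opad) ∥ inner = 5e 86 5c 5c ∥ 02 3b.
Outer hash (tag): sum = 94+134+92+92+2+59 = 473 → 01 d9.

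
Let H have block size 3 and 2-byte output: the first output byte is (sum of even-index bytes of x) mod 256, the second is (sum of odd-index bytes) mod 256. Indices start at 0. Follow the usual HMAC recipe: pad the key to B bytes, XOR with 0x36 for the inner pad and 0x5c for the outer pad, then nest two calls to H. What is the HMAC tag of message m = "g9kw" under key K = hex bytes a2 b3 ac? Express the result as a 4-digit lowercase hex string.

45cd

Key hex bytes a2 b3 ac is exactly B = 3 bytes: K' = a2 b3 ac.
K' ⊕ ipad = 94 85 9a.  K' ⊕ opad = fe ef f0.
Inner input = (K'⊕ipad) ∥ m = 94 85 9a ∥ 67 39 6b 77.
Inner hash: even-index sum = 478 mod 256 = 222; odd-index sum = 343 mod 256 = 87 → de 57.
Outer input = (K'⊕opad) ∥ inner = fe ef f0 ∥ de 57.
Outer hash (tag): even-index sum = 581 mod 256 = 69; odd-index sum = 461 mod 256 = 205 → 45 cd.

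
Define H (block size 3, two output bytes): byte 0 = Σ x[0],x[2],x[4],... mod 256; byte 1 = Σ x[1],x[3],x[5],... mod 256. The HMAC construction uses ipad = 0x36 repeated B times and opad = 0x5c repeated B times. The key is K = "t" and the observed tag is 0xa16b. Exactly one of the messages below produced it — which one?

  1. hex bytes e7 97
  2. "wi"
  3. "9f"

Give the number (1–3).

Key "t" = 74 is 1 byte ≤ B = 3; zero-pad to 3 bytes: K' = 74 00 00.
K' ⊕ ipad = 42 36 36; K' ⊕ opad = 28 5c 5c.
m1: inner = H(42 36 36 e7 97) = 0f 1d; tag = H(28 5c 5c 0f 1d) = a16b ← matches
m2: inner = H(42 36 36 77 69) = e1 ad; tag = H(28 5c 5c e1 ad) = 313d
m3: inner = H(42 36 36 39 66) = de 6f; tag = H(28 5c 5c de 6f) = f33a

1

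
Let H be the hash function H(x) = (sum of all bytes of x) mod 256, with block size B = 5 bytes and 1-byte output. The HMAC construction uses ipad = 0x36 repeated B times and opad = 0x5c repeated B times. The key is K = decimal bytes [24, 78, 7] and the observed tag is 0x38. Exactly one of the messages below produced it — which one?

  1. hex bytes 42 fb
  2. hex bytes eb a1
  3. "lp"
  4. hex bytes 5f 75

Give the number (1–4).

2

Key decimal bytes [24, 78, 7] = 18 4e 07 is 3 bytes ≤ B = 5; zero-pad to 5 bytes: K' = 18 4e 07 00 00.
K' ⊕ ipad = 2e 78 31 36 36; K' ⊕ opad = 44 12 5b 5c 5c.
m1: inner = H(2e 78 31 36 36 42 fb) = 80; tag = H(44 12 5b 5c 5c 80) = e9
m2: inner = H(2e 78 31 36 36 eb a1) = cf; tag = H(44 12 5b 5c 5c cf) = 38 ← matches
m3: inner = H(2e 78 31 36 36 6c 70) = 1f; tag = H(44 12 5b 5c 5c 1f) = 88
m4: inner = H(2e 78 31 36 36 5f 75) = 17; tag = H(44 12 5b 5c 5c 17) = 80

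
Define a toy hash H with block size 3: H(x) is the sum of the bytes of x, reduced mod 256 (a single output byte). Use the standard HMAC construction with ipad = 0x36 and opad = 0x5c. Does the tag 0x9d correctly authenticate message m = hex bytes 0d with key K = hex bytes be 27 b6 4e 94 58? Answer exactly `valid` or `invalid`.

valid

Key hex bytes be 27 b6 4e 94 58 is 6 bytes > B = 3, so hash it first: H(key) = d5, then zero-pad to 3 bytes: K' = d5 00 00.
K' ⊕ ipad = e3 36 36; K' ⊕ opad = 89 5c 5c.
Inner hash: sum = 227+54+54+13 = 348; mod 256 = 92 → 5c.
Outer hash (recomputed tag): sum = 137+92+92+92 = 413; mod 256 = 157 → 9d.
Recomputed tag = 9d; claimed = 9d → match.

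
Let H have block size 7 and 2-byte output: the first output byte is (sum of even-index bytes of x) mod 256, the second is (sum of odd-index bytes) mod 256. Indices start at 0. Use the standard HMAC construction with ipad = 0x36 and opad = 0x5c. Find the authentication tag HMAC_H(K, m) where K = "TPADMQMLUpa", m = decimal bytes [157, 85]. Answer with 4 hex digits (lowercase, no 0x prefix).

6d7f

Key "TPADMQMLUpa" = 54 50 41 44 4d 51 4d 4c 55 70 61 is 11 bytes > B = 7, so hash it first: H(key) = e5 a1, then zero-pad to 7 bytes: K' = e5 a1 00 00 00 00 00.
K' ⊕ ipad = d3 97 36 36 36 36 36.  K' ⊕ opad = b9 fd 5c 5c 5c 5c 5c.
Inner input = (K'⊕ipad) ∥ m = d3 97 36 36 36 36 36 ∥ 9d 55.
Inner hash: even-index sum = 458 mod 256 = 202; odd-index sum = 416 mod 256 = 160 → ca a0.
Outer input = (K'⊕opad) ∥ inner = b9 fd 5c 5c 5c 5c 5c ∥ ca a0.
Outer hash (tag): even-index sum = 621 mod 256 = 109; odd-index sum = 639 mod 256 = 127 → 6d 7f.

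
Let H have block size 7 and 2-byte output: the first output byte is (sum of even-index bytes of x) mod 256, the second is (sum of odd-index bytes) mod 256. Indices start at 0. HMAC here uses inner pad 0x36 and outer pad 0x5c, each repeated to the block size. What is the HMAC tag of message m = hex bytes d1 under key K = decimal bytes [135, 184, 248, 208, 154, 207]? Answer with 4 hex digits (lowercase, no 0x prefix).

Key decimal bytes [135, 184, 248, 208, 154, 207] = 87 b8 f8 d0 9a cf is 6 bytes ≤ B = 7; zero-pad to 7 bytes: K' = 87 b8 f8 d0 9a cf 00.
K' ⊕ ipad = b1 8e ce e6 ac f9 36.  K' ⊕ opad = db e4 a4 8c c6 93 5c.
Inner input = (K'⊕ipad) ∥ m = b1 8e ce e6 ac f9 36 ∥ d1.
Inner hash: even-index sum = 609 mod 256 = 97; odd-index sum = 830 mod 256 = 62 → 61 3e.
Outer input = (K'⊕opad) ∥ inner = db e4 a4 8c c6 93 5c ∥ 61 3e.
Outer hash (tag): even-index sum = 735 mod 256 = 223; odd-index sum = 612 mod 256 = 100 → df 64.

df64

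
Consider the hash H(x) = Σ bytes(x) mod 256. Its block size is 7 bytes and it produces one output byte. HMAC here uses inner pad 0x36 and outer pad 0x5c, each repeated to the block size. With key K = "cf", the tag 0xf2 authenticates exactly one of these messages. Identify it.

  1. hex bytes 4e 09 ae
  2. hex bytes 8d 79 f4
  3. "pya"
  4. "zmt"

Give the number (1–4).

2

Key "cf" = 63 66 is 2 bytes ≤ B = 7; zero-pad to 7 bytes: K' = 63 66 00 00 00 00 00.
K' ⊕ ipad = 55 50 36 36 36 36 36; K' ⊕ opad = 3f 3a 5c 5c 5c 5c 5c.
m1: inner = H(55 50 36 36 36 36 36 4e 09 ae) = b8; tag = H(3f 3a 5c 5c 5c 5c 5c b8) = fd
m2: inner = H(55 50 36 36 36 36 36 8d 79 f4) = ad; tag = H(3f 3a 5c 5c 5c 5c 5c ad) = f2 ← matches
m3: inner = H(55 50 36 36 36 36 36 70 79 61) = fd; tag = H(3f 3a 5c 5c 5c 5c 5c fd) = 42
m4: inner = H(55 50 36 36 36 36 36 7a 6d 74) = 0e; tag = H(3f 3a 5c 5c 5c 5c 5c 0e) = 53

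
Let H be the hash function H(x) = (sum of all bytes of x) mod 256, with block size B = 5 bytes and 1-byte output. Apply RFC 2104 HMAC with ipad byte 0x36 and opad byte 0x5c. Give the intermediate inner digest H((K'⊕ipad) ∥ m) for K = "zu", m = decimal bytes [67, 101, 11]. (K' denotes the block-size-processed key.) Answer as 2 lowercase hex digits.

e4

Key "zu" = 7a 75 is 2 bytes ≤ B = 5; zero-pad to 5 bytes: K' = 7a 75 00 00 00.
K' ⊕ ipad = 4c 43 36 36 36.
Inner input = 4c 43 36 36 36 ∥ 43 65 0b.
Inner hash: sum = 76+67+54+54+54+67+101+11 = 484; mod 256 = 228 → e4.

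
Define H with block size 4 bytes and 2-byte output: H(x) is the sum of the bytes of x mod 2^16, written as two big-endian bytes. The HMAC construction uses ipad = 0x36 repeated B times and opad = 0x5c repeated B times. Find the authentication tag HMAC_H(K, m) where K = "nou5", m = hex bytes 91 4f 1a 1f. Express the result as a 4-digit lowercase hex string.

0109

Key "nou5" = 6e 6f 75 35 is exactly B = 4 bytes: K' = 6e 6f 75 35.
K' ⊕ ipad = 58 59 43 03.  K' ⊕ opad = 32 33 29 69.
Inner input = (K'⊕ipad) ∥ m = 58 59 43 03 ∥ 91 4f 1a 1f.
Inner hash: sum = 88+89+67+3+145+79+26+31 = 528 → 02 10.
Outer input = (K'⊕opad) ∥ inner = 32 33 29 69 ∥ 02 10.
Outer hash (tag): sum = 50+51+41+105+2+16 = 265 → 01 09.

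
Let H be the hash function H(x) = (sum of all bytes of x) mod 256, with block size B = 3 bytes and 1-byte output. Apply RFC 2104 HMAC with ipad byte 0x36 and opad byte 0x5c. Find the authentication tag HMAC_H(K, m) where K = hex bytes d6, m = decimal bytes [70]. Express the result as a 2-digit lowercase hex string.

d4

Key hex bytes d6 is 1 byte ≤ B = 3; zero-pad to 3 bytes: K' = d6 00 00.
K' ⊕ ipad = e0 36 36.  K' ⊕ opad = 8a 5c 5c.
Inner input = (K'⊕ipad) ∥ m = e0 36 36 ∥ 46.
Inner hash: sum = 224+54+54+70 = 402; mod 256 = 146 → 92.
Outer input = (K'⊕opad) ∥ inner = 8a 5c 5c ∥ 92.
Outer hash (tag): sum = 138+92+92+146 = 468; mod 256 = 212 → d4.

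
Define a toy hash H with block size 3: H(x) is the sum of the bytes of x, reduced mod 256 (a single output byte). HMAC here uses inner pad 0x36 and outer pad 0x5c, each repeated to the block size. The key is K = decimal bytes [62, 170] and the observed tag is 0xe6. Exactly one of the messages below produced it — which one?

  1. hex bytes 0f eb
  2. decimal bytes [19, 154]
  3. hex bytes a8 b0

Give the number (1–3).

3

Key decimal bytes [62, 170] = 3e aa is 2 bytes ≤ B = 3; zero-pad to 3 bytes: K' = 3e aa 00.
K' ⊕ ipad = 08 9c 36; K' ⊕ opad = 62 f6 5c.
m1: inner = H(08 9c 36 0f eb) = d4; tag = H(62 f6 5c d4) = 88
m2: inner = H(08 9c 36 13 9a) = 87; tag = H(62 f6 5c 87) = 3b
m3: inner = H(08 9c 36 a8 b0) = 32; tag = H(62 f6 5c 32) = e6 ← matches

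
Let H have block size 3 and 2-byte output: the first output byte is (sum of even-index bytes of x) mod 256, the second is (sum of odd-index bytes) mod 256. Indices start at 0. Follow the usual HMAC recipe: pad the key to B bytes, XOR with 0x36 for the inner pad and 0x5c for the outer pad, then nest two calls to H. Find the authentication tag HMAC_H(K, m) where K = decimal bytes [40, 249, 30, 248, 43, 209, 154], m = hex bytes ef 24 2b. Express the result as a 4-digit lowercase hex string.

Key decimal bytes [40, 249, 30, 248, 43, 209, 154] = 28 f9 1e f8 2b d1 9a is 7 bytes > B = 3, so hash it first: H(key) = 0b c2, then zero-pad to 3 bytes: K' = 0b c2 00.
K' ⊕ ipad = 3d f4 36.  K' ⊕ opad = 57 9e 5c.
Inner input = (K'⊕ipad) ∥ m = 3d f4 36 ∥ ef 24 2b.
Inner hash: even-index sum = 151 mod 256 = 151; odd-index sum = 526 mod 256 = 14 → 97 0e.
Outer input = (K'⊕opad) ∥ inner = 57 9e 5c ∥ 97 0e.
Outer hash (tag): even-index sum = 193 mod 256 = 193; odd-index sum = 309 mod 256 = 53 → c1 35.

c135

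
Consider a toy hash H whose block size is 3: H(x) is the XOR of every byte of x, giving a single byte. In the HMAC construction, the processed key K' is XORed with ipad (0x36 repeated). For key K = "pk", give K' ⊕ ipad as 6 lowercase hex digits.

Key "pk" = 70 6b is 2 bytes ≤ B = 3; zero-pad to 3 bytes: K' = 70 6b 00.
XOR each byte with 0x36: 70⊕36=46, 6b⊕36=5d, 00⊕36=36.

465d36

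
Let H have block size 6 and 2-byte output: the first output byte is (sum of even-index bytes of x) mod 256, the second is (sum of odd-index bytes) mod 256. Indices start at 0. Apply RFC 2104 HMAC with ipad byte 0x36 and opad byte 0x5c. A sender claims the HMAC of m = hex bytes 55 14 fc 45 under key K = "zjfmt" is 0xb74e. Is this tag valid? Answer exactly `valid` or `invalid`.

Key "zjfmt" = 7a 6a 66 6d 74 is 5 bytes ≤ B = 6; zero-pad to 6 bytes: K' = 7a 6a 66 6d 74 00.
K' ⊕ ipad = 4c 5c 50 5b 42 36; K' ⊕ opad = 26 36 3a 31 28 5c.
Inner hash: even-index sum = 559 mod 256 = 47; odd-index sum = 326 mod 256 = 70 → 2f 46.
Outer hash (recomputed tag): even-index sum = 183 mod 256 = 183; odd-index sum = 265 mod 256 = 9 → b7 09.
Recomputed tag = b709; claimed = b74e → mismatch.

invalid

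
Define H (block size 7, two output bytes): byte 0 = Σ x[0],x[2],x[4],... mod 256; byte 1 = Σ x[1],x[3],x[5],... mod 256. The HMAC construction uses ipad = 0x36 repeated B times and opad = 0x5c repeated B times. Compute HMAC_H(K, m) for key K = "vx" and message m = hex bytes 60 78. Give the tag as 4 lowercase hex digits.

5836

Key "vx" = 76 78 is 2 bytes ≤ B = 7; zero-pad to 7 bytes: K' = 76 78 00 00 00 00 00.
K' ⊕ ipad = 40 4e 36 36 36 36 36.  K' ⊕ opad = 2a 24 5c 5c 5c 5c 5c.
Inner input = (K'⊕ipad) ∥ m = 40 4e 36 36 36 36 36 ∥ 60 78.
Inner hash: even-index sum = 346 mod 256 = 90; odd-index sum = 282 mod 256 = 26 → 5a 1a.
Outer input = (K'⊕opad) ∥ inner = 2a 24 5c 5c 5c 5c 5c ∥ 5a 1a.
Outer hash (tag): even-index sum = 344 mod 256 = 88; odd-index sum = 310 mod 256 = 54 → 58 36.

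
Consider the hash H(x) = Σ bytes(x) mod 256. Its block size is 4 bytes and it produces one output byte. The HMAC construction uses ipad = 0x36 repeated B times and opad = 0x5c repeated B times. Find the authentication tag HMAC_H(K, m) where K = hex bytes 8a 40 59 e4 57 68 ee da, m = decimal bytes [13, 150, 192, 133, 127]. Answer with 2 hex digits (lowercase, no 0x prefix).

a7

Key hex bytes 8a 40 59 e4 57 68 ee da is 8 bytes > B = 4, so hash it first: H(key) = 8e, then zero-pad to 4 bytes: K' = 8e 00 00 00.
K' ⊕ ipad = b8 36 36 36.  K' ⊕ opad = d2 5c 5c 5c.
Inner input = (K'⊕ipad) ∥ m = b8 36 36 36 ∥ 0d 96 c0 85 7f.
Inner hash: sum = 184+54+54+54+13+150+192+133+127 = 961; mod 256 = 193 → c1.
Outer input = (K'⊕opad) ∥ inner = d2 5c 5c 5c ∥ c1.
Outer hash (tag): sum = 210+92+92+92+193 = 679; mod 256 = 167 → a7.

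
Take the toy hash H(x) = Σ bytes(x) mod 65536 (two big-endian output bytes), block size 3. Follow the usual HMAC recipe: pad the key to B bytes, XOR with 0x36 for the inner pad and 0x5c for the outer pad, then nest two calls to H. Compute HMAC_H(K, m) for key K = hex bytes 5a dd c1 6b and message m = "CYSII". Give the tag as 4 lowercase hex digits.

Key hex bytes 5a dd c1 6b is 4 bytes > B = 3, so hash it first: H(key) = 02 63, then zero-pad to 3 bytes: K' = 02 63 00.
K' ⊕ ipad = 34 55 36.  K' ⊕ opad = 5e 3f 5c.
Inner input = (K'⊕ipad) ∥ m = 34 55 36 ∥ 43 59 53 49 49.
Inner hash: sum = 52+85+54+67+89+83+73+73 = 576 → 02 40.
Outer input = (K'⊕opad) ∥ inner = 5e 3f 5c ∥ 02 40.
Outer hash (tag): sum = 94+63+92+2+64 = 315 → 01 3b.

013b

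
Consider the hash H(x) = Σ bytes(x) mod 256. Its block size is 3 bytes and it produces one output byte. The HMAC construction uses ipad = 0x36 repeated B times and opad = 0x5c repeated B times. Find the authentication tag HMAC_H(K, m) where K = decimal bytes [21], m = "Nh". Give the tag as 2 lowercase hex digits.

46

Key decimal bytes [21] = 15 is 1 byte ≤ B = 3; zero-pad to 3 bytes: K' = 15 00 00.
K' ⊕ ipad = 23 36 36.  K' ⊕ opad = 49 5c 5c.
Inner input = (K'⊕ipad) ∥ m = 23 36 36 ∥ 4e 68.
Inner hash: sum = 35+54+54+78+104 = 325; mod 256 = 69 → 45.
Outer input = (K'⊕opad) ∥ inner = 49 5c 5c ∥ 45.
Outer hash (tag): sum = 73+92+92+69 = 326; mod 256 = 70 → 46.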